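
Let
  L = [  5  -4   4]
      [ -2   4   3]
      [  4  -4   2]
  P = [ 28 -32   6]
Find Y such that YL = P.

Since L sits to the right of Y, Y = PL⁻¹.
det L = 4; the adjugate gives L⁻¹ = [[5, -2, -7], [4, -3/2, -23/4], [-2, 1, 3]].
Y = PL⁻¹ = [[28, -32, 6]] · [[5, -2, -7], [4, -3/2, -23/4], [-2, 1, 3]] = [[0, -2, 6]].

Y = [[0, -2, 6]]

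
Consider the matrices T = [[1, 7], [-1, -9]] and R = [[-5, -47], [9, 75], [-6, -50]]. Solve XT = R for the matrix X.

X = [[1, 6], [3, -6], [-2, 4]]

Since T sits to the right of X, X = RT⁻¹.
T has determinant -2; T⁻¹ = [[9/2, 7/2], [-1/2, -1/2]].
X = RT⁻¹ = [[-5, -47], [9, 75], [-6, -50]] · [[9/2, 7/2], [-1/2, -1/2]] = [[1, 6], [3, -6], [-2, 4]].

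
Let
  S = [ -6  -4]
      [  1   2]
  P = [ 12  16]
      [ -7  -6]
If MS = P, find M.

M = [[-1, 6], [1, -1]]

Since S sits to the right of M, M = PS⁻¹.
S has determinant -8; S⁻¹ = [[-1/4, -1/2], [1/8, 3/4]].
M = PS⁻¹ = [[12, 16], [-7, -6]] · [[-1/4, -1/2], [1/8, 3/4]] = [[-1, 6], [1, -1]].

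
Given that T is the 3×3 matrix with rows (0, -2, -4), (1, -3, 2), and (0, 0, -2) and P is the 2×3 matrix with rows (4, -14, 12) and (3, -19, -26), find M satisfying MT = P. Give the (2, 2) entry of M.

3

T is on the right of M, so right-multiply by T⁻¹: M = PT⁻¹.
det T = -4, so T⁻¹ = [[-3/2, 1, 4], [-1/2, 0, 1], [0, 0, -1/2]].
M = PT⁻¹ = [[4, -14, 12], [3, -19, -26]] · [[-3/2, 1, 4], [-1/2, 0, 1], [0, 0, -1/2]] = [[1, 4, -4], [5, 3, 6]].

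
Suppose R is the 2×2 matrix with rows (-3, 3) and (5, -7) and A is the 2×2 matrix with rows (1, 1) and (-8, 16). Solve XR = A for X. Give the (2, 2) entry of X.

-4

Right-multiplying both sides by R⁻¹ gives X = AR⁻¹.
det R = 6, so R⁻¹ = [[-7/6, -1/2], [-5/6, -1/2]].
X = AR⁻¹ = [[1, 1], [-8, 16]] · [[-7/6, -1/2], [-5/6, -1/2]] = [[-2, -1], [-4, -4]].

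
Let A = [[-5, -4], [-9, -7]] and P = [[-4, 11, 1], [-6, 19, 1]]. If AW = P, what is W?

W = [[-4, 1, 3], [6, -4, -4]]

Left-multiplying both sides by A⁻¹ gives W = A⁻¹P.
A has determinant -1; A⁻¹ = [[7, -4], [-9, 5]].
W = A⁻¹P = [[7, -4], [-9, 5]] · [[-4, 11, 1], [-6, 19, 1]] = [[-4, 1, 3], [6, -4, -4]].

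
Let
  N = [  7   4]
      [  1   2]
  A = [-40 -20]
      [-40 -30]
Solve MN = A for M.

M = [[-6, 2], [-5, -5]]

N is on the right of M, so right-multiply by N⁻¹: M = AN⁻¹.
N has determinant 10; N⁻¹ = [[1/5, -2/5], [-1/10, 7/10]].
M = AN⁻¹ = [[-40, -20], [-40, -30]] · [[1/5, -2/5], [-1/10, 7/10]] = [[-6, 2], [-5, -5]].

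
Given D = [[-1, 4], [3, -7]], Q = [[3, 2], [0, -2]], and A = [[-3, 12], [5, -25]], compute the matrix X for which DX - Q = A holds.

X = [[4, -2], [1, 3]]

DX = A + Q = [[0, 14], [5, -27]].
Since D multiplies X on the left, X = D⁻¹(A + Q).
D has determinant -5; D⁻¹ = [[7/5, 4/5], [3/5, 1/5]].
X = D⁻¹(A + Q) = [[4, -2], [1, 3]].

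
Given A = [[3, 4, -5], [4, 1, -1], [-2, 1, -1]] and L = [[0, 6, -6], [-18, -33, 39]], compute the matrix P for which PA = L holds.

P = [[0, 2, 4], [-6, -3, -6]]

Right-multiplying both sides by A⁻¹ gives P = LA⁻¹.
A has determinant -6; A⁻¹ = [[0, 1/6, -1/6], [-1, 13/6, 17/6], [-1, 11/6, 13/6]].
P = LA⁻¹ = [[0, 6, -6], [-18, -33, 39]] · [[0, 1/6, -1/6], [-1, 13/6, 17/6], [-1, 11/6, 13/6]] = [[0, 2, 4], [-6, -3, -6]].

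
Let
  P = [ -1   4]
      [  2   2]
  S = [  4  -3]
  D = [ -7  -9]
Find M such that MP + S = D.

M = [[1, -5]]

MP = D − S = [[-11, -6]].
Since P sits to the right of M, M = (D − S)P⁻¹.
det P = -10, so P⁻¹ = [[-1/5, 2/5], [1/5, 1/10]].
M = (D − S)P⁻¹ = [[1, -5]].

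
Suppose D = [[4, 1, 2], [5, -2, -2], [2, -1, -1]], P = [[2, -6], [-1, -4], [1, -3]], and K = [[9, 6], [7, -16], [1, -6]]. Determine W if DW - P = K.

DW = K + P = [[11, 0], [6, -20], [2, -9]].
D is on the left of W, so left-multiply by D⁻¹: W = D⁻¹(K + P).
det D = -1; the adjugate gives D⁻¹ = [[0, 1, -2], [-1, 8, -18], [1, -6, 13]].
W = D⁻¹(K + P) = [[2, -2], [1, 2], [1, 3]].

W = [[2, -2], [1, 2], [1, 3]]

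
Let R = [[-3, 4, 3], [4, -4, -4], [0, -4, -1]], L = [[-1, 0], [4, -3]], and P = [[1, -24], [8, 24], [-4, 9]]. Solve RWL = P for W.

W = [[-5, -5], [1, 2], [4, -5]]

Left-multiply by R⁻¹ and right-multiply by L⁻¹: W = R⁻¹PL⁻¹.
det R = 4, so R⁻¹ = [[-3, -2, -1], [1, 3/4, 0], [-4, -3, -1]].
L has determinant 3; L⁻¹ = [[-1, 0], [-4/3, -1/3]].
R⁻¹P = [[-15, 15], [7, -6], [-24, 15]].
W = (R⁻¹P)L⁻¹ = [[-5, -5], [1, 2], [4, -5]].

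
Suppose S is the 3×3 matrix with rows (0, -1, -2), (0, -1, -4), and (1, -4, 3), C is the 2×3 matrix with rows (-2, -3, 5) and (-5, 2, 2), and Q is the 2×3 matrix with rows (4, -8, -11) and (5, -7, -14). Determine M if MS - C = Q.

M = [[0, 3, 2], [4, 1, 0]]

MS = Q + C = [[2, -11, -6], [0, -5, -12]].
Right-multiplying both sides by S⁻¹ gives M = (Q + C)S⁻¹.
det S = 2, so S⁻¹ = [[-19/2, 11/2, 1], [-2, 1, 0], [1/2, -1/2, 0]].
M = (Q + C)S⁻¹ = [[0, 3, 2], [4, 1, 0]].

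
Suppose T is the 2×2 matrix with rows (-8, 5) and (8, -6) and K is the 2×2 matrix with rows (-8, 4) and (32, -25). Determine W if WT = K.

W = [[2, 1], [1, 5]]

Since T sits to the right of W, W = KT⁻¹.
det T = 8; the adjugate gives T⁻¹ = [[-3/4, -5/8], [-1, -1]].
W = KT⁻¹ = [[-8, 4], [32, -25]] · [[-3/4, -5/8], [-1, -1]] = [[2, 1], [1, 5]].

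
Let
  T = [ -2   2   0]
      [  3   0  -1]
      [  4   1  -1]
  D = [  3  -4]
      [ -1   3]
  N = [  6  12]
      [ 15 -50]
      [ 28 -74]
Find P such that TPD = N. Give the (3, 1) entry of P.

1

Isolating P: multiply by T⁻¹ from the left and D⁻¹ from the right, so P = T⁻¹ND⁻¹.
T has determinant -4; T⁻¹ = [[-1/4, -1/2, 1/2], [1/4, -1/2, 1/2], [-3/4, -5/2, 3/2]].
D has determinant 5; D⁻¹ = [[3/5, 4/5], [1/5, 3/5]].
T⁻¹N = [[5, -15], [8, -9], [0, 5]].
P = (T⁻¹N)D⁻¹ = [[0, -5], [3, 1], [1, 3]].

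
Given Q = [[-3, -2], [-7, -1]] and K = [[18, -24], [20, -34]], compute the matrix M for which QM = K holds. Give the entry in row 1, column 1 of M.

Q is on the left of M, so left-multiply by Q⁻¹: M = Q⁻¹K.
Q has determinant -11; Q⁻¹ = [[1/11, -2/11], [-7/11, 3/11]].
M = Q⁻¹K = [[1/11, -2/11], [-7/11, 3/11]] · [[18, -24], [20, -34]] = [[-2, 4], [-6, 6]].

-2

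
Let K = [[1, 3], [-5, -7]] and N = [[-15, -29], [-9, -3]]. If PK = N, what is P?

Since K sits to the right of P, P = NK⁻¹.
det K = 8, so K⁻¹ = [[-7/8, -3/8], [5/8, 1/8]].
P = NK⁻¹ = [[-15, -29], [-9, -3]] · [[-7/8, -3/8], [5/8, 1/8]] = [[-5, 2], [6, 3]].

P = [[-5, 2], [6, 3]]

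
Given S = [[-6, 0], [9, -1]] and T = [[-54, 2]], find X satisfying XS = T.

Right-multiplying both sides by S⁻¹ gives X = TS⁻¹.
S has determinant 6; S⁻¹ = [[-1/6, 0], [-3/2, -1]].
X = TS⁻¹ = [[-54, 2]] · [[-1/6, 0], [-3/2, -1]] = [[6, -2]].

X = [[6, -2]]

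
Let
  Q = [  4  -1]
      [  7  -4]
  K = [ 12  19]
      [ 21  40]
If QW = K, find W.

Left-multiplying both sides by Q⁻¹ gives W = Q⁻¹K.
det Q = -9; the adjugate gives Q⁻¹ = [[4/9, -1/9], [7/9, -4/9]].
W = Q⁻¹K = [[4/9, -1/9], [7/9, -4/9]] · [[12, 19], [21, 40]] = [[3, 4], [0, -3]].

W = [[3, 4], [0, -3]]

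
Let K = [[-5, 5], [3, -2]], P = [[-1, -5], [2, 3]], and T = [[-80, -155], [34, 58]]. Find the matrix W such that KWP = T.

Isolating W: multiply by K⁻¹ from the left and P⁻¹ from the right, so W = K⁻¹TP⁻¹.
K has determinant -5; K⁻¹ = [[2/5, 1], [3/5, 1]].
det P = 7, so P⁻¹ = [[3/7, 5/7], [-2/7, -1/7]].
K⁻¹T = [[2, -4], [-14, -35]].
W = (K⁻¹T)P⁻¹ = [[2, 2], [4, -5]].

W = [[2, 2], [4, -5]]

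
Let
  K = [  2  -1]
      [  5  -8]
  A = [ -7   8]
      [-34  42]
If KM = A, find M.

Since K multiplies M on the left, M = K⁻¹A.
K has determinant -11; K⁻¹ = [[8/11, -1/11], [5/11, -2/11]].
M = K⁻¹A = [[8/11, -1/11], [5/11, -2/11]] · [[-7, 8], [-34, 42]] = [[-2, 2], [3, -4]].

M = [[-2, 2], [3, -4]]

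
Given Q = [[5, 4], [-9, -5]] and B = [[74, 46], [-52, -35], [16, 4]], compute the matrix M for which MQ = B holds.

M = [[4, -6], [-5, 3], [-4, -4]]

Right-multiplying both sides by Q⁻¹ gives M = BQ⁻¹.
det Q = 11; the adjugate gives Q⁻¹ = [[-5/11, -4/11], [9/11, 5/11]].
M = BQ⁻¹ = [[74, 46], [-52, -35], [16, 4]] · [[-5/11, -4/11], [9/11, 5/11]] = [[4, -6], [-5, 3], [-4, -4]].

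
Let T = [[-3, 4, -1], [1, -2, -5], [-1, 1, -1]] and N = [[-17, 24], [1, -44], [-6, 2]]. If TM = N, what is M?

M = [[4, -2], [-1, 6], [1, 6]]

Since T multiplies M on the left, M = T⁻¹N.
det T = 4, so T⁻¹ = [[7/4, 3/4, -11/2], [3/2, 1/2, -4], [-1/4, -1/4, 1/2]].
M = T⁻¹N = [[7/4, 3/4, -11/2], [3/2, 1/2, -4], [-1/4, -1/4, 1/2]] · [[-17, 24], [1, -44], [-6, 2]] = [[4, -2], [-1, 6], [1, 6]].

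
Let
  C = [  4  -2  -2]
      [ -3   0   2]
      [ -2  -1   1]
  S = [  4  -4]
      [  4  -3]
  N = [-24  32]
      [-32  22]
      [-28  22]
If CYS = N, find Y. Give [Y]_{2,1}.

4

Left-multiply by C⁻¹ and right-multiply by S⁻¹: Y = C⁻¹NS⁻¹.
C has determinant 4; C⁻¹ = [[1/2, 1, -1], [-1/4, 0, -1/2], [3/4, 2, -3/2]].
det S = 4; the adjugate gives S⁻¹ = [[-3/4, 1], [-1, 1]].
C⁻¹N = [[-16, 16], [20, -19], [-40, 35]].
Y = (C⁻¹N)S⁻¹ = [[-4, 0], [4, 1], [-5, -5]].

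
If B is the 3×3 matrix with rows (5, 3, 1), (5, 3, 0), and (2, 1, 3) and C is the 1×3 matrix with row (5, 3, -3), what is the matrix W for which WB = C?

W = [[-3, 4, 0]]

Right-multiplying both sides by B⁻¹ gives W = CB⁻¹.
det B = -1; the adjugate gives B⁻¹ = [[-9, 8, 3], [15, -13, -5], [1, -1, 0]].
W = CB⁻¹ = [[5, 3, -3]] · [[-9, 8, 3], [15, -13, -5], [1, -1, 0]] = [[-3, 4, 0]].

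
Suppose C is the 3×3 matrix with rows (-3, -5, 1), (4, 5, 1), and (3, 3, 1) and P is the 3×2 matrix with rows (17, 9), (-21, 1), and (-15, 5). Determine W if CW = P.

Since C multiplies W on the left, W = C⁻¹P.
C has determinant -4; C⁻¹ = [[-1/2, -2, 5/2], [1/4, 3/2, -7/4], [3/4, 3/2, -5/4]].
W = C⁻¹P = [[-1/2, -2, 5/2], [1/4, 3/2, -7/4], [3/4, 3/2, -5/4]] · [[17, 9], [-21, 1], [-15, 5]] = [[-4, 6], [-1, -5], [0, 2]].

W = [[-4, 6], [-1, -5], [0, 2]]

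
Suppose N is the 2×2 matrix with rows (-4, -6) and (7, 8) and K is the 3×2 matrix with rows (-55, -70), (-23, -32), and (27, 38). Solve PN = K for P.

P = [[5, -5], [4, -1], [-5, 1]]

Right-multiplying both sides by N⁻¹ gives P = KN⁻¹.
N has determinant 10; N⁻¹ = [[4/5, 3/5], [-7/10, -2/5]].
P = KN⁻¹ = [[-55, -70], [-23, -32], [27, 38]] · [[4/5, 3/5], [-7/10, -2/5]] = [[5, -5], [4, -1], [-5, 1]].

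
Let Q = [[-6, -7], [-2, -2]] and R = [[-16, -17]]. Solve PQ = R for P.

Q is on the right of P, so right-multiply by Q⁻¹: P = RQ⁻¹.
det Q = -2; the adjugate gives Q⁻¹ = [[1, -7/2], [-1, 3]].
P = RQ⁻¹ = [[-16, -17]] · [[1, -7/2], [-1, 3]] = [[1, 5]].

P = [[1, 5]]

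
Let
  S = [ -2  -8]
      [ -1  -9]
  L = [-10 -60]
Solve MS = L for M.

M = [[3, 4]]

S is on the right of M, so right-multiply by S⁻¹: M = LS⁻¹.
det S = 10; the adjugate gives S⁻¹ = [[-9/10, 4/5], [1/10, -1/5]].
M = LS⁻¹ = [[-10, -60]] · [[-9/10, 4/5], [1/10, -1/5]] = [[3, 4]].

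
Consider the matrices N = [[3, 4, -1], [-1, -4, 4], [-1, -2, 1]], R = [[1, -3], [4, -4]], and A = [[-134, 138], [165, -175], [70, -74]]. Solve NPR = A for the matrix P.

P = N⁻¹AR⁻¹ (apply N⁻¹ on the left and R⁻¹ on the right).
det N = 2; the adjugate gives N⁻¹ = [[2, -1, 6], [-3/2, 1, -11/2], [-1, 1, -4]].
det R = 8; the adjugate gives R⁻¹ = [[-1/2, 3/8], [-1/2, 1/8]].
N⁻¹A = [[-13, 7], [-19, 25], [19, -17]].
P = (N⁻¹A)R⁻¹ = [[3, -4], [-3, -4], [-1, 5]].

P = [[3, -4], [-3, -4], [-1, 5]]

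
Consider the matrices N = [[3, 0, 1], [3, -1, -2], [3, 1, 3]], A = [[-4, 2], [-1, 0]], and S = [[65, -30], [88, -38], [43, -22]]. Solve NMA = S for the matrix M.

M = [[-5, -2], [4, 4], [0, 1]]

Isolating M: multiply by N⁻¹ from the left and A⁻¹ from the right, so M = N⁻¹SA⁻¹.
N has determinant 3; N⁻¹ = [[-1/3, 1/3, 1/3], [-5, 2, 3], [2, -1, -1]].
A has determinant 2; A⁻¹ = [[0, -1], [1/2, -2]].
N⁻¹S = [[22, -10], [-20, 8], [-1, 0]].
M = (N⁻¹S)A⁻¹ = [[-5, -2], [4, 4], [0, 1]].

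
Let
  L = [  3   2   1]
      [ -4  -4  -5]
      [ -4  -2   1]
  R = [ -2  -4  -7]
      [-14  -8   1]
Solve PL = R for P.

P = [[6, 3, 2], [2, 1, 4]]

Right-multiplying both sides by L⁻¹ gives P = RL⁻¹.
L has determinant -2; L⁻¹ = [[7, 2, 3], [-12, -7/2, -11/2], [4, 1, 2]].
P = RL⁻¹ = [[-2, -4, -7], [-14, -8, 1]] · [[7, 2, 3], [-12, -7/2, -11/2], [4, 1, 2]] = [[6, 3, 2], [2, 1, 4]].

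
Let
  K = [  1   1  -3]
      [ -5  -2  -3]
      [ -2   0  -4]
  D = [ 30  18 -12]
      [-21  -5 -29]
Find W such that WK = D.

W = [[6, -6, 3], [3, 4, 2]]

K is on the right of W, so right-multiply by K⁻¹: W = DK⁻¹.
det K = 6, so K⁻¹ = [[4/3, 2/3, -3/2], [-7/3, -5/3, 3], [-2/3, -1/3, 1/2]].
W = DK⁻¹ = [[30, 18, -12], [-21, -5, -29]] · [[4/3, 2/3, -3/2], [-7/3, -5/3, 3], [-2/3, -1/3, 1/2]] = [[6, -6, 3], [3, 4, 2]].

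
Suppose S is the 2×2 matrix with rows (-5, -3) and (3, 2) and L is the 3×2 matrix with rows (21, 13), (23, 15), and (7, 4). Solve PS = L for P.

P = [[-3, 2], [-1, 6], [-2, -1]]

S is on the right of P, so right-multiply by S⁻¹: P = LS⁻¹.
S has determinant -1; S⁻¹ = [[-2, -3], [3, 5]].
P = LS⁻¹ = [[21, 13], [23, 15], [7, 4]] · [[-2, -3], [3, 5]] = [[-3, 2], [-1, 6], [-2, -1]].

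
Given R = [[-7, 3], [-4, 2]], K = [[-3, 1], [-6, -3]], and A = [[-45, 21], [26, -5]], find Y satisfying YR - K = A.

Y = [[4, 5], [-4, 2]]

YR = A + K = [[-48, 22], [20, -8]].
R is on the right of Y, so right-multiply by R⁻¹: Y = (A + K)R⁻¹.
R has determinant -2; R⁻¹ = [[-1, 3/2], [-2, 7/2]].
Y = (A + K)R⁻¹ = [[4, 5], [-4, 2]].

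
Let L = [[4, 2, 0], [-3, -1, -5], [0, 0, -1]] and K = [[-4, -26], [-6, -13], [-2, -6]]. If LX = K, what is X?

L is on the left of X, so left-multiply by L⁻¹: X = L⁻¹K.
L has determinant -2; L⁻¹ = [[-1/2, -1, 5], [3/2, 2, -10], [0, 0, -1]].
X = L⁻¹K = [[-1/2, -1, 5], [3/2, 2, -10], [0, 0, -1]] · [[-4, -26], [-6, -13], [-2, -6]] = [[-2, -4], [2, -5], [2, 6]].

X = [[-2, -4], [2, -5], [2, 6]]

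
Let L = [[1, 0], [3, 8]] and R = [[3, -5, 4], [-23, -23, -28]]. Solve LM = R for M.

L is on the left of M, so left-multiply by L⁻¹: M = L⁻¹R.
det L = 8, so L⁻¹ = [[1, 0], [-3/8, 1/8]].
M = L⁻¹R = [[1, 0], [-3/8, 1/8]] · [[3, -5, 4], [-23, -23, -28]] = [[3, -5, 4], [-4, -1, -5]].

M = [[3, -5, 4], [-4, -1, -5]]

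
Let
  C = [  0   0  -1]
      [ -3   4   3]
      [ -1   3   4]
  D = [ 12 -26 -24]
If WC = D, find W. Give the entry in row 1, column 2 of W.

Since C sits to the right of W, W = DC⁻¹.
C has determinant 5; C⁻¹ = [[7/5, -3/5, 4/5], [9/5, -1/5, 3/5], [-1, 0, 0]].
W = DC⁻¹ = [[12, -26, -24]] · [[7/5, -3/5, 4/5], [9/5, -1/5, 3/5], [-1, 0, 0]] = [[-6, -2, -6]].

-2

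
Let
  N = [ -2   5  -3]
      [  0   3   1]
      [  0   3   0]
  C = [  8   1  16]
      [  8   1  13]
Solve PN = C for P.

Right-multiplying both sides by N⁻¹ gives P = CN⁻¹.
det N = 6; the adjugate gives N⁻¹ = [[-1/2, -3/2, 7/3], [0, 0, 1/3], [0, 1, -1]].
P = CN⁻¹ = [[8, 1, 16], [8, 1, 13]] · [[-1/2, -3/2, 7/3], [0, 0, 1/3], [0, 1, -1]] = [[-4, 4, 3], [-4, 1, 6]].

P = [[-4, 4, 3], [-4, 1, 6]]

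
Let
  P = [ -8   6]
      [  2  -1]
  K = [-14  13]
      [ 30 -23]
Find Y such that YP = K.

Since P sits to the right of Y, Y = KP⁻¹.
det P = -4, so P⁻¹ = [[1/4, 3/2], [1/2, 2]].
Y = KP⁻¹ = [[-14, 13], [30, -23]] · [[1/4, 3/2], [1/2, 2]] = [[3, 5], [-4, -1]].

Y = [[3, 5], [-4, -1]]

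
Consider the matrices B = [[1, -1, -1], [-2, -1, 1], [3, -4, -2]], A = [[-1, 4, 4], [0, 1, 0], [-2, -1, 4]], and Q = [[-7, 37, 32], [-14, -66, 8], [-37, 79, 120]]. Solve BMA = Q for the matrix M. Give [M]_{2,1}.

-1

Left-multiply by B⁻¹ and right-multiply by A⁻¹: M = B⁻¹QA⁻¹.
B has determinant -4; B⁻¹ = [[-3/2, -1/2, 1/2], [1/4, -1/4, -1/4], [-11/4, -1/4, 3/4]].
det A = 4; the adjugate gives A⁻¹ = [[1, -5, -1], [0, 1, 0], [1/2, -9/4, -1/4]].
B⁻¹Q = [[-1, 17, 8], [11, 6, -24], [-5, -26, 0]].
M = (B⁻¹Q)A⁻¹ = [[3, 4, -1], [-1, 5, -5], [-5, -1, 5]].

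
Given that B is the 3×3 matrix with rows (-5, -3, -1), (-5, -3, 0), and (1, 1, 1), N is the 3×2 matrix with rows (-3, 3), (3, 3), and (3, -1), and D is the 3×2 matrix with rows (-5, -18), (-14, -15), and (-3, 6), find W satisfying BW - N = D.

BW = D + N = [[-8, -15], [-11, -12], [0, 5]].
Left-multiplying both sides by B⁻¹ gives W = B⁻¹(D + N).
det B = 2, so B⁻¹ = [[-3/2, 1, -3/2], [5/2, -2, 5/2], [-1, 1, 0]].
W = B⁻¹(D + N) = [[1, 3], [2, -1], [-3, 3]].

W = [[1, 3], [2, -1], [-3, 3]]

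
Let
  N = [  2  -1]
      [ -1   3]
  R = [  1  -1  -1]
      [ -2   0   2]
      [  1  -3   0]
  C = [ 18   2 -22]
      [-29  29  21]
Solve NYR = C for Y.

Y = [[5, -2, -4], [0, 2, -4]]

Left-multiply by N⁻¹ and right-multiply by R⁻¹: Y = N⁻¹CR⁻¹.
det N = 5, so N⁻¹ = [[3/5, 1/5], [1/5, 2/5]].
R has determinant -2; R⁻¹ = [[-3, -3/2, 1], [-1, -1/2, 0], [-3, -1, 1]].
N⁻¹C = [[5, 7, -9], [-8, 12, 4]].
Y = (N⁻¹C)R⁻¹ = [[5, -2, -4], [0, 2, -4]].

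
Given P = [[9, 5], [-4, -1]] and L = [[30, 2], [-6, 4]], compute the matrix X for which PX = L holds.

X = [[0, -2], [6, 4]]

P is on the left of X, so left-multiply by P⁻¹: X = P⁻¹L.
det P = 11; the adjugate gives P⁻¹ = [[-1/11, -5/11], [4/11, 9/11]].
X = P⁻¹L = [[-1/11, -5/11], [4/11, 9/11]] · [[30, 2], [-6, 4]] = [[0, -2], [6, 4]].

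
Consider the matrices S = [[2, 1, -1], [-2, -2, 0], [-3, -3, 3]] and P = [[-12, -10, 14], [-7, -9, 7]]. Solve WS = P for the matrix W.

W = [[-2, -2, 4], [2, 1, 3]]

Since S sits to the right of W, W = PS⁻¹.
S has determinant -6; S⁻¹ = [[1, 0, 1/3], [-1, -1/2, -1/3], [0, -1/2, 1/3]].
W = PS⁻¹ = [[-12, -10, 14], [-7, -9, 7]] · [[1, 0, 1/3], [-1, -1/2, -1/3], [0, -1/2, 1/3]] = [[-2, -2, 4], [2, 1, 3]].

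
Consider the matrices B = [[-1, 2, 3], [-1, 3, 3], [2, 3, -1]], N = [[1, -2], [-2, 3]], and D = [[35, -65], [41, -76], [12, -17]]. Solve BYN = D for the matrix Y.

Left-multiply by B⁻¹ and right-multiply by N⁻¹: Y = B⁻¹DN⁻¹.
det B = -5; the adjugate gives B⁻¹ = [[12/5, -11/5, 3/5], [-1, 1, 0], [9/5, -7/5, 1/5]].
det N = -1, so N⁻¹ = [[-3, -2], [-2, -1]].
B⁻¹D = [[1, 1], [6, -11], [8, -14]].
Y = (B⁻¹D)N⁻¹ = [[-5, -3], [4, -1], [4, -2]].

Y = [[-5, -3], [4, -1], [4, -2]]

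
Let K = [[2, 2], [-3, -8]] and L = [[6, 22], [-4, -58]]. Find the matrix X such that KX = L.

X = [[4, 6], [-1, 5]]

K is on the left of X, so left-multiply by K⁻¹: X = K⁻¹L.
K has determinant -10; K⁻¹ = [[4/5, 1/5], [-3/10, -1/5]].
X = K⁻¹L = [[4/5, 1/5], [-3/10, -1/5]] · [[6, 22], [-4, -58]] = [[4, 6], [-1, 5]].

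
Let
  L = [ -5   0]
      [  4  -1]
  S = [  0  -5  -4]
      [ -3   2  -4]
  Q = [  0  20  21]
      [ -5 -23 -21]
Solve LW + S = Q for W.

W = [[0, -5, -5], [2, 5, -3]]

LW = Q − S = [[0, 25, 25], [-2, -25, -17]].
L is on the left of W, so left-multiply by L⁻¹: W = L⁻¹(Q − S).
L has determinant 5; L⁻¹ = [[-1/5, 0], [-4/5, -1]].
W = L⁻¹(Q − S) = [[0, -5, -5], [2, 5, -3]].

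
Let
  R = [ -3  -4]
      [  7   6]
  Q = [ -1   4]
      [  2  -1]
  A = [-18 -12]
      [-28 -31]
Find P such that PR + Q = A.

P = [[1, -2], [3, -3]]

PR = A − Q = [[-17, -16], [-30, -30]].
Since R sits to the right of P, P = (A − Q)R⁻¹.
det R = 10; the adjugate gives R⁻¹ = [[3/5, 2/5], [-7/10, -3/10]].
P = (A − Q)R⁻¹ = [[1, -2], [3, -3]].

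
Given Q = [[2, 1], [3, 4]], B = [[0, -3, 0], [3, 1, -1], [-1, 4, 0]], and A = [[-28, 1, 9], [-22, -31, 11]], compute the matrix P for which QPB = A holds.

Left-multiply by Q⁻¹ and right-multiply by B⁻¹: P = Q⁻¹AB⁻¹.
Q has determinant 5; Q⁻¹ = [[4/5, -1/5], [-3/5, 2/5]].
B has determinant -3; B⁻¹ = [[-4/3, 0, -1], [-1/3, 0, 0], [-13/3, -1, -3]].
Q⁻¹A = [[-18, 7, 5], [8, -13, -1]].
P = (Q⁻¹A)B⁻¹ = [[0, -5, 3], [-2, 1, -5]].

P = [[0, -5, 3], [-2, 1, -5]]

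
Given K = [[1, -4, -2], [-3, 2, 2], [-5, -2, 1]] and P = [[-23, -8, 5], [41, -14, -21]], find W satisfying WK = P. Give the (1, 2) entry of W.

Since K sits to the right of W, W = PK⁻¹.
det K = 2, so K⁻¹ = [[3, 4, -2], [-7/2, -9/2, 2], [8, 11, -5]].
W = PK⁻¹ = [[-23, -8, 5], [41, -14, -21]] · [[3, 4, -2], [-7/2, -9/2, 2], [8, 11, -5]] = [[-1, -1, 5], [4, -4, -5]].

-1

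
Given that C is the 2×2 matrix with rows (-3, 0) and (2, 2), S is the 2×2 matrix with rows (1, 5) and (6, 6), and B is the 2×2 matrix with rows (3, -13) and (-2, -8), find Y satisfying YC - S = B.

YC = B + S = [[4, -8], [4, -2]].
C is on the right of Y, so right-multiply by C⁻¹: Y = (B + S)C⁻¹.
C has determinant -6; C⁻¹ = [[-1/3, 0], [1/3, 1/2]].
Y = (B + S)C⁻¹ = [[-4, -4], [-2, -1]].

Y = [[-4, -4], [-2, -1]]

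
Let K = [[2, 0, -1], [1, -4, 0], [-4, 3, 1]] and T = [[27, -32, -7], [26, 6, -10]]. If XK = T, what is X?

Right-multiplying both sides by K⁻¹ gives X = TK⁻¹.
K has determinant 5; K⁻¹ = [[-4/5, -3/5, -4/5], [-1/5, -2/5, -1/5], [-13/5, -6/5, -8/5]].
X = TK⁻¹ = [[27, -32, -7], [26, 6, -10]] · [[-4/5, -3/5, -4/5], [-1/5, -2/5, -1/5], [-13/5, -6/5, -8/5]] = [[3, 5, -4], [4, -6, -6]].

X = [[3, 5, -4], [4, -6, -6]]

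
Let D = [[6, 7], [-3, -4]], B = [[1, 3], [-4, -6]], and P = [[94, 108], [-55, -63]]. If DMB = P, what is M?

M = D⁻¹PB⁻¹ (apply D⁻¹ on the left and B⁻¹ on the right).
D has determinant -3; D⁻¹ = [[4/3, 7/3], [-1, -2]].
B has determinant 6; B⁻¹ = [[-1, -1/2], [2/3, 1/6]].
D⁻¹P = [[-3, -3], [16, 18]].
M = (D⁻¹P)B⁻¹ = [[1, 1], [-4, -5]].

M = [[1, 1], [-4, -5]]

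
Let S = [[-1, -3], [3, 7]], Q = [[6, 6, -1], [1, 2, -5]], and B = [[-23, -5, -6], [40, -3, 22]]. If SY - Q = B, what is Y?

Y = [[2, 2, 1], [5, -1, 2]]

SY = B + Q = [[-17, 1, -7], [41, -1, 17]].
Since S multiplies Y on the left, Y = S⁻¹(B + Q).
det S = 2, so S⁻¹ = [[7/2, 3/2], [-3/2, -1/2]].
Y = S⁻¹(B + Q) = [[2, 2, 1], [5, -1, 2]].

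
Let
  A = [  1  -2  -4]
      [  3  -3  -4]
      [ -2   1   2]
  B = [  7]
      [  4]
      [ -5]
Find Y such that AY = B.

A is on the left of Y, so left-multiply by A⁻¹: Y = A⁻¹B.
det A = 6, so A⁻¹ = [[-1/3, 0, -2/3], [1/3, -1, -4/3], [-1/2, 1/2, 1/2]].
Y = A⁻¹B = [[-1/3, 0, -2/3], [1/3, -1, -4/3], [-1/2, 1/2, 1/2]] · [[7], [4], [-5]] = [[1], [5], [-4]].

Y = [[1], [5], [-4]]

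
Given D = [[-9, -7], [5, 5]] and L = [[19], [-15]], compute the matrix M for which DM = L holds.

M = [[1], [-4]]

D is on the left of M, so left-multiply by D⁻¹: M = D⁻¹L.
det D = -10; the adjugate gives D⁻¹ = [[-1/2, -7/10], [1/2, 9/10]].
M = D⁻¹L = [[-1/2, -7/10], [1/2, 9/10]] · [[19], [-15]] = [[1], [-4]].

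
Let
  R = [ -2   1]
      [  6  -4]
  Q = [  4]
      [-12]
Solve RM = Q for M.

R is on the left of M, so left-multiply by R⁻¹: M = R⁻¹Q.
R has determinant 2; R⁻¹ = [[-2, -1/2], [-3, -1]].
M = R⁻¹Q = [[-2, -1/2], [-3, -1]] · [[4], [-12]] = [[-2], [0]].

M = [[-2], [0]]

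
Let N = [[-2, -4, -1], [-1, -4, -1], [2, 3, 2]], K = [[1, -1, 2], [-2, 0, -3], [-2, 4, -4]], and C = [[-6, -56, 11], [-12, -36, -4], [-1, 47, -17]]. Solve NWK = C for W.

W = [[-4, -3, 4], [-5, -5, 0], [4, 3, 0]]

W = N⁻¹CK⁻¹ (apply N⁻¹ on the left and K⁻¹ on the right).
det N = 5, so N⁻¹ = [[-1, 1, 0], [0, -2/5, -1/5], [1, -2/5, 4/5]].
det K = -2; the adjugate gives K⁻¹ = [[-6, -2, -3/2], [1, 0, 1/2], [4, 1, 1]].
N⁻¹C = [[-6, 20, -15], [5, 5, 5], [-2, -4, -1]].
W = (N⁻¹C)K⁻¹ = [[-4, -3, 4], [-5, -5, 0], [4, 3, 0]].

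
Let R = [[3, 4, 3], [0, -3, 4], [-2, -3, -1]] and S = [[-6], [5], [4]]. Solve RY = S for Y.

R is on the left of Y, so left-multiply by R⁻¹: Y = R⁻¹S.
R has determinant -5; R⁻¹ = [[-3, 1, -5], [8/5, -3/5, 12/5], [6/5, -1/5, 9/5]].
Y = R⁻¹S = [[-3, 1, -5], [8/5, -3/5, 12/5], [6/5, -1/5, 9/5]] · [[-6], [5], [4]] = [[3], [-3], [-1]].

Y = [[3], [-3], [-1]]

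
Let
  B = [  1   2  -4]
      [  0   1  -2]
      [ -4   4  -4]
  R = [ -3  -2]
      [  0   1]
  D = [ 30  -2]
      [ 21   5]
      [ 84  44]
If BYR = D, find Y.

Y = [[4, -4], [1, -5], [4, 2]]

Y = B⁻¹DR⁻¹ (apply B⁻¹ on the left and R⁻¹ on the right).
det B = 4, so B⁻¹ = [[1, -2, 0], [2, -5, 1/2], [1, -3, 1/4]].
R has determinant -3; R⁻¹ = [[-1/3, -2/3], [0, 1]].
B⁻¹D = [[-12, -12], [-3, -7], [-12, -6]].
Y = (B⁻¹D)R⁻¹ = [[4, -4], [1, -5], [4, 2]].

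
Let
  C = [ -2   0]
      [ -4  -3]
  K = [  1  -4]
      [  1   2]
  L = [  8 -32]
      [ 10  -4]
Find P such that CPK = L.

P = [[-4, 0], [4, -2]]

P = C⁻¹LK⁻¹ (apply C⁻¹ on the left and K⁻¹ on the right).
det C = 6; the adjugate gives C⁻¹ = [[-1/2, 0], [2/3, -1/3]].
det K = 6; the adjugate gives K⁻¹ = [[1/3, 2/3], [-1/6, 1/6]].
C⁻¹L = [[-4, 16], [2, -20]].
P = (C⁻¹L)K⁻¹ = [[-4, 0], [4, -2]].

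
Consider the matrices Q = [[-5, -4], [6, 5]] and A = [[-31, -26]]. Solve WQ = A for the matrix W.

W = [[-1, -6]]

Q is on the right of W, so right-multiply by Q⁻¹: W = AQ⁻¹.
det Q = -1; the adjugate gives Q⁻¹ = [[-5, -4], [6, 5]].
W = AQ⁻¹ = [[-31, -26]] · [[-5, -4], [6, 5]] = [[-1, -6]].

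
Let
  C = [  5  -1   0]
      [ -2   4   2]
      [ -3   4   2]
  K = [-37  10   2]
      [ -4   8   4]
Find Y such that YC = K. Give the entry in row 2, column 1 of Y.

0

Since C sits to the right of Y, Y = KC⁻¹.
C has determinant 2; C⁻¹ = [[0, 1, -1], [-1, 5, -5], [2, -17/2, 9]].
Y = KC⁻¹ = [[-37, 10, 2], [-4, 8, 4]] · [[0, 1, -1], [-1, 5, -5], [2, -17/2, 9]] = [[-6, -4, 5], [0, 2, 0]].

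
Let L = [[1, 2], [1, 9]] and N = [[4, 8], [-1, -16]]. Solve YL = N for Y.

L is on the right of Y, so right-multiply by L⁻¹: Y = NL⁻¹.
det L = 7; the adjugate gives L⁻¹ = [[9/7, -2/7], [-1/7, 1/7]].
Y = NL⁻¹ = [[4, 8], [-1, -16]] · [[9/7, -2/7], [-1/7, 1/7]] = [[4, 0], [1, -2]].

Y = [[4, 0], [1, -2]]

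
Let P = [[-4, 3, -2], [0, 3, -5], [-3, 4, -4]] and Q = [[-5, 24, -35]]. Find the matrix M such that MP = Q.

M = [[-1, 5, 3]]

Since P sits to the right of M, M = QP⁻¹.
det P = -5, so P⁻¹ = [[-8/5, -4/5, 9/5], [-3, -2, 4], [-9/5, -7/5, 12/5]].
M = QP⁻¹ = [[-5, 24, -35]] · [[-8/5, -4/5, 9/5], [-3, -2, 4], [-9/5, -7/5, 12/5]] = [[-1, 5, 3]].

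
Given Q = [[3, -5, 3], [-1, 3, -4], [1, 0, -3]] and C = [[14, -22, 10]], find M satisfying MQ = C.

Q is on the right of M, so right-multiply by Q⁻¹: M = CQ⁻¹.
det Q = -1; the adjugate gives Q⁻¹ = [[9, 15, -11], [7, 12, -9], [3, 5, -4]].
M = CQ⁻¹ = [[14, -22, 10]] · [[9, 15, -11], [7, 12, -9], [3, 5, -4]] = [[2, -4, 4]].

M = [[2, -4, 4]]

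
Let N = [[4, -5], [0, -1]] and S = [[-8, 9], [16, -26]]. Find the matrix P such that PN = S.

P = [[-2, 1], [4, 6]]

Since N sits to the right of P, P = SN⁻¹.
det N = -4; the adjugate gives N⁻¹ = [[1/4, -5/4], [0, -1]].
P = SN⁻¹ = [[-8, 9], [16, -26]] · [[1/4, -5/4], [0, -1]] = [[-2, 1], [4, 6]].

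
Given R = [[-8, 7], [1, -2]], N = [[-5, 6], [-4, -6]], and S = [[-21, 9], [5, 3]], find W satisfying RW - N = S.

W = [[5, -1], [2, 1]]

RW = S + N = [[-26, 15], [1, -3]].
R is on the left of W, so left-multiply by R⁻¹: W = R⁻¹(S + N).
R has determinant 9; R⁻¹ = [[-2/9, -7/9], [-1/9, -8/9]].
W = R⁻¹(S + N) = [[5, -1], [2, 1]].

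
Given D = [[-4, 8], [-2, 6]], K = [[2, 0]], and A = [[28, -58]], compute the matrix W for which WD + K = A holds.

W = [[-5, -3]]

WD = A − K = [[26, -58]].
Right-multiplying both sides by D⁻¹ gives W = (A − K)D⁻¹.
det D = -8; the adjugate gives D⁻¹ = [[-3/4, 1], [-1/4, 1/2]].
W = (A − K)D⁻¹ = [[-5, -3]].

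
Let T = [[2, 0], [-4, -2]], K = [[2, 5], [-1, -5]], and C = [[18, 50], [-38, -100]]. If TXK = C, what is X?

X = [[4, -1], [1, 1]]

X = T⁻¹CK⁻¹ (apply T⁻¹ on the left and K⁻¹ on the right).
T has determinant -4; T⁻¹ = [[1/2, 0], [-1, -1/2]].
det K = -5, so K⁻¹ = [[1, 1], [-1/5, -2/5]].
T⁻¹C = [[9, 25], [1, 0]].
X = (T⁻¹C)K⁻¹ = [[4, -1], [1, 1]].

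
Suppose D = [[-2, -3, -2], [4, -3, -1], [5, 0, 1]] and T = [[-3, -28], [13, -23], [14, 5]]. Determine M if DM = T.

M = [[2, 0], [-3, 6], [4, 5]]

D is on the left of M, so left-multiply by D⁻¹: M = D⁻¹T.
det D = 3, so D⁻¹ = [[-1, 1, -1], [-3, 8/3, -10/3], [5, -5, 6]].
M = D⁻¹T = [[-1, 1, -1], [-3, 8/3, -10/3], [5, -5, 6]] · [[-3, -28], [13, -23], [14, 5]] = [[2, 0], [-3, 6], [4, 5]].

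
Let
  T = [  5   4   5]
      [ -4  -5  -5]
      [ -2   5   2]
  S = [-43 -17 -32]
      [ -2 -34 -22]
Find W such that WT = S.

W = [[-3, 5, 4], [-6, -4, -6]]

Since T sits to the right of W, W = ST⁻¹.
det T = -3; the adjugate gives T⁻¹ = [[-5, -17/3, -5/3], [-6, -20/3, -5/3], [10, 11, 3]].
W = ST⁻¹ = [[-43, -17, -32], [-2, -34, -22]] · [[-5, -17/3, -5/3], [-6, -20/3, -5/3], [10, 11, 3]] = [[-3, 5, 4], [-6, -4, -6]].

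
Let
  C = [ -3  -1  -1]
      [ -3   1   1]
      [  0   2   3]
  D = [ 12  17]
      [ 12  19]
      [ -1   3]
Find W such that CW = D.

W = [[-4, -6], [1, 0], [-1, 1]]

C is on the left of W, so left-multiply by C⁻¹: W = C⁻¹D.
det C = -6; the adjugate gives C⁻¹ = [[-1/6, -1/6, 0], [-3/2, 3/2, -1], [1, -1, 1]].
W = C⁻¹D = [[-1/6, -1/6, 0], [-3/2, 3/2, -1], [1, -1, 1]] · [[12, 17], [12, 19], [-1, 3]] = [[-4, -6], [1, 0], [-1, 1]].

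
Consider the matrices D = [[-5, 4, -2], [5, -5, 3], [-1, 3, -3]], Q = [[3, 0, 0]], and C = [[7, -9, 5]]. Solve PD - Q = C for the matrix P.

P = [[-1, 1, 0]]

PD = C + Q = [[10, -9, 5]].
Right-multiplying both sides by D⁻¹ gives P = (C + Q)D⁻¹.
D has determinant -2; D⁻¹ = [[-3, -3, -1], [-6, -13/2, -5/2], [-5, -11/2, -5/2]].
P = (C + Q)D⁻¹ = [[-1, 1, 0]].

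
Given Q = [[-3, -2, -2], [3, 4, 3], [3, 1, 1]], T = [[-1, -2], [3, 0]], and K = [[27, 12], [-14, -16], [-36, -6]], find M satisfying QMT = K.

M = [[0, -5], [-1, 1], [4, 3]]

M = Q⁻¹KT⁻¹ (apply Q⁻¹ on the left and T⁻¹ on the right).
det Q = 3; the adjugate gives Q⁻¹ = [[1/3, 0, 2/3], [2, 1, 1], [-3, -1, -2]].
det T = 6, so T⁻¹ = [[0, 1/3], [-1/2, -1/6]].
Q⁻¹K = [[-15, 0], [4, 2], [5, -8]].
M = (Q⁻¹K)T⁻¹ = [[0, -5], [-1, 1], [4, 3]].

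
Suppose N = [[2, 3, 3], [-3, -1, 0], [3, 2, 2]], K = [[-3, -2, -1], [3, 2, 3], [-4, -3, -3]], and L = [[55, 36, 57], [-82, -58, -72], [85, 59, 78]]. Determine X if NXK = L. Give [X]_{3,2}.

Isolating X: multiply by N⁻¹ from the left and K⁻¹ from the right, so X = N⁻¹LK⁻¹.
det N = 5, so N⁻¹ = [[-2/5, 0, 3/5], [6/5, -1, -9/5], [-3/5, 1, 7/5]].
det K = -2; the adjugate gives K⁻¹ = [[-3/2, 3/2, 2], [3/2, -5/2, -3], [1/2, 1/2, 0]].
N⁻¹L = [[29, 21, 24], [-5, -5, 0], [4, 3, 3]].
X = (N⁻¹L)K⁻¹ = [[0, 3, -5], [0, 5, 5], [0, 0, -1]].

0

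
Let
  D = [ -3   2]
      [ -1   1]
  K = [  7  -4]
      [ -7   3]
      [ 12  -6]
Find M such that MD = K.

M = [[-3, 2], [4, -5], [-6, 6]]

Since D sits to the right of M, M = KD⁻¹.
D has determinant -1; D⁻¹ = [[-1, 2], [-1, 3]].
M = KD⁻¹ = [[7, -4], [-7, 3], [12, -6]] · [[-1, 2], [-1, 3]] = [[-3, 2], [4, -5], [-6, 6]].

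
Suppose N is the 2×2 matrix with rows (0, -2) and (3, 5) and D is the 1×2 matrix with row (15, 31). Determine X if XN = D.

X = [[-3, 5]]

N is on the right of X, so right-multiply by N⁻¹: X = DN⁻¹.
det N = 6, so N⁻¹ = [[5/6, 1/3], [-1/2, 0]].
X = DN⁻¹ = [[15, 31]] · [[5/6, 1/3], [-1/2, 0]] = [[-3, 5]].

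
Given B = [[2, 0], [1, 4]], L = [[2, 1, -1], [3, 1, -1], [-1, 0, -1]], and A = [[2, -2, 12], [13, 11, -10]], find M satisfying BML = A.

Isolating M: multiply by B⁻¹ from the left and L⁻¹ from the right, so M = B⁻¹AL⁻¹.
det B = 8, so B⁻¹ = [[1/2, 0], [-1/8, 1/4]].
L has determinant 1; L⁻¹ = [[-1, 1, 0], [4, -3, -1], [1, -1, -1]].
B⁻¹A = [[1, -1, 6], [3, 3, -4]].
M = (B⁻¹A)L⁻¹ = [[1, -2, -5], [5, -2, 1]].

M = [[1, -2, -5], [5, -2, 1]]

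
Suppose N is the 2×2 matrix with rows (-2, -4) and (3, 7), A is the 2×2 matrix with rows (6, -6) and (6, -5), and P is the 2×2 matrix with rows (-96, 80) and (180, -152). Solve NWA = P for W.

Left-multiply by N⁻¹ and right-multiply by A⁻¹: W = N⁻¹PA⁻¹.
N has determinant -2; N⁻¹ = [[-7/2, -2], [3/2, 1]].
det A = 6; the adjugate gives A⁻¹ = [[-5/6, 1], [-1, 1]].
N⁻¹P = [[-24, 24], [36, -32]].
W = (N⁻¹P)A⁻¹ = [[-4, 0], [2, 4]].

W = [[-4, 0], [2, 4]]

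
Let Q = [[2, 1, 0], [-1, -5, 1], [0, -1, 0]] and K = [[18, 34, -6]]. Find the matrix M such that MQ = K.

M = [[6, -6, 2]]

Right-multiplying both sides by Q⁻¹ gives M = KQ⁻¹.
det Q = 2; the adjugate gives Q⁻¹ = [[1/2, 0, 1/2], [0, 0, -1], [1/2, 1, -9/2]].
M = KQ⁻¹ = [[18, 34, -6]] · [[1/2, 0, 1/2], [0, 0, -1], [1/2, 1, -9/2]] = [[6, -6, 2]].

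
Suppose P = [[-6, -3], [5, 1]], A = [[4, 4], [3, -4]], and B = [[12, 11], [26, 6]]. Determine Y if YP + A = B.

Y = [[-3, -2], [-3, 1]]

YP = B − A = [[8, 7], [23, 10]].
Right-multiplying both sides by P⁻¹ gives Y = (B − A)P⁻¹.
det P = 9, so P⁻¹ = [[1/9, 1/3], [-5/9, -2/3]].
Y = (B − A)P⁻¹ = [[-3, -2], [-3, 1]].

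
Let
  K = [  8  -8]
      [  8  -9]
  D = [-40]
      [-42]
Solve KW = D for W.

W = [[-3], [2]]

K is on the left of W, so left-multiply by K⁻¹: W = K⁻¹D.
det K = -8; the adjugate gives K⁻¹ = [[9/8, -1], [1, -1]].
W = K⁻¹D = [[9/8, -1], [1, -1]] · [[-40], [-42]] = [[-3], [2]].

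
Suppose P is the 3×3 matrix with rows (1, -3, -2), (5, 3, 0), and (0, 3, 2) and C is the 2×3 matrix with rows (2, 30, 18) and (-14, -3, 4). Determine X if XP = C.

X = [[-3, 1, 6], [1, -3, 3]]

P is on the right of X, so right-multiply by P⁻¹: X = CP⁻¹.
det P = 6; the adjugate gives P⁻¹ = [[1, 0, 1], [-5/3, 1/3, -5/3], [5/2, -1/2, 3]].
X = CP⁻¹ = [[2, 30, 18], [-14, -3, 4]] · [[1, 0, 1], [-5/3, 1/3, -5/3], [5/2, -1/2, 3]] = [[-3, 1, 6], [1, -3, 3]].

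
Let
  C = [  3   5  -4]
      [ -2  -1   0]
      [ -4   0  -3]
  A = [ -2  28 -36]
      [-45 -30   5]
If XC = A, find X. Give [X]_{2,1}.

-5

Since C sits to the right of X, X = AC⁻¹.
C has determinant -5; C⁻¹ = [[-3/5, -3, 4/5], [6/5, 5, -8/5], [4/5, 4, -7/5]].
X = AC⁻¹ = [[-2, 28, -36], [-45, -30, 5]] · [[-3/5, -3, 4/5], [6/5, 5, -8/5], [4/5, 4, -7/5]] = [[6, 2, 4], [-5, 5, 5]].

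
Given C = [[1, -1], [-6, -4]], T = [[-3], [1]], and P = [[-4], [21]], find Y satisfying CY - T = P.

Y = [[-5], [2]]

CY = P + T = [[-7], [22]].
Since C multiplies Y on the left, Y = C⁻¹(P + T).
det C = -10; the adjugate gives C⁻¹ = [[2/5, -1/10], [-3/5, -1/10]].
Y = C⁻¹(P + T) = [[-5], [2]].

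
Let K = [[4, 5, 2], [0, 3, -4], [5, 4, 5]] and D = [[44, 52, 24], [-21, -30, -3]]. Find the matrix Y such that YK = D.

Right-multiplying both sides by K⁻¹ gives Y = DK⁻¹.
det K = -6, so K⁻¹ = [[-31/6, 17/6, 13/3], [10/3, -5/3, -8/3], [5/2, -3/2, -2]].
Y = DK⁻¹ = [[44, 52, 24], [-21, -30, -3]] · [[-31/6, 17/6, 13/3], [10/3, -5/3, -8/3], [5/2, -3/2, -2]] = [[6, 2, 4], [1, -5, -5]].

Y = [[6, 2, 4], [1, -5, -5]]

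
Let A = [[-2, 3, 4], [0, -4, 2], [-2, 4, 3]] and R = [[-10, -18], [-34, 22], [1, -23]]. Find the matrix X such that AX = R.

X = [[4, -2], [6, -6], [-5, -1]]

A is on the left of X, so left-multiply by A⁻¹: X = A⁻¹R.
det A = -4, so A⁻¹ = [[5, -7/4, -11/2], [1, -1/2, -1], [2, -1/2, -2]].
X = A⁻¹R = [[5, -7/4, -11/2], [1, -1/2, -1], [2, -1/2, -2]] · [[-10, -18], [-34, 22], [1, -23]] = [[4, -2], [6, -6], [-5, -1]].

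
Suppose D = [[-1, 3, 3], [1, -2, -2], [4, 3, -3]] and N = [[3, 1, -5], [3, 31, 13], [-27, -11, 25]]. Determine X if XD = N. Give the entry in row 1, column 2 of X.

-5

D is on the right of X, so right-multiply by D⁻¹: X = ND⁻¹.
D has determinant 6; D⁻¹ = [[2, 3, 0], [-5/6, -3/2, 1/6], [11/6, 5/2, -1/6]].
X = ND⁻¹ = [[3, 1, -5], [3, 31, 13], [-27, -11, 25]] · [[2, 3, 0], [-5/6, -3/2, 1/6], [11/6, 5/2, -1/6]] = [[-4, -5, 1], [4, -5, 3], [1, -2, -6]].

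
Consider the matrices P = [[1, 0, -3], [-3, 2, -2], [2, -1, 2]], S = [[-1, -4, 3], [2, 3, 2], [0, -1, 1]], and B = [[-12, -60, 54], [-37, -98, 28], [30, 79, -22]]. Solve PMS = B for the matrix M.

M = [[1, 5, -1], [4, 3, 0], [-5, 1, -1]]

M = P⁻¹BS⁻¹ (apply P⁻¹ on the left and S⁻¹ on the right).
det P = 5; the adjugate gives P⁻¹ = [[2/5, 3/5, 6/5], [2/5, 8/5, 11/5], [-1/5, 1/5, 2/5]].
det S = -3; the adjugate gives S⁻¹ = [[-5/3, -1/3, 17/3], [2/3, 1/3, -8/3], [2/3, 1/3, -5/3]].
P⁻¹B = [[9, 12, 12], [2, -7, 18], [7, 24, -14]].
M = (P⁻¹B)S⁻¹ = [[1, 5, -1], [4, 3, 0], [-5, 1, -1]].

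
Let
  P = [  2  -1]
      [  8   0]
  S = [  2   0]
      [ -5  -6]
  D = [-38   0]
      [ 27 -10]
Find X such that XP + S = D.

XP = D − S = [[-40, 0], [32, -4]].
Since P sits to the right of X, X = (D − S)P⁻¹.
det P = 8; the adjugate gives P⁻¹ = [[0, 1/8], [-1, 1/4]].
X = (D − S)P⁻¹ = [[0, -5], [4, 3]].

X = [[0, -5], [4, 3]]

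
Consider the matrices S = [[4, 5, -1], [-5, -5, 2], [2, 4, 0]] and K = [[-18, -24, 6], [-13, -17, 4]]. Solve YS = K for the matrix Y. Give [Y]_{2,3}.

-3

Right-multiplying both sides by S⁻¹ gives Y = KS⁻¹.
S has determinant -2; S⁻¹ = [[4, 2, -5/2], [-2, -1, 3/2], [5, 3, -5/2]].
Y = KS⁻¹ = [[-18, -24, 6], [-13, -17, 4]] · [[4, 2, -5/2], [-2, -1, 3/2], [5, 3, -5/2]] = [[6, 6, -6], [2, 3, -3]].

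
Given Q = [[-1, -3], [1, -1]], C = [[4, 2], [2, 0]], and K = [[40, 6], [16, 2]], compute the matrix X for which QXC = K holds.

X = [[0, 1], [-1, -5]]

Isolating X: multiply by Q⁻¹ from the left and C⁻¹ from the right, so X = Q⁻¹KC⁻¹.
det Q = 4; the adjugate gives Q⁻¹ = [[-1/4, 3/4], [-1/4, -1/4]].
det C = -4, so C⁻¹ = [[0, 1/2], [1/2, -1]].
Q⁻¹K = [[2, 0], [-14, -2]].
X = (Q⁻¹K)C⁻¹ = [[0, 1], [-1, -5]].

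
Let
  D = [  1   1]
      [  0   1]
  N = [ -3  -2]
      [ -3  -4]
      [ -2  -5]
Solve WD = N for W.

Right-multiplying both sides by D⁻¹ gives W = ND⁻¹.
det D = 1, so D⁻¹ = [[1, -1], [0, 1]].
W = ND⁻¹ = [[-3, -2], [-3, -4], [-2, -5]] · [[1, -1], [0, 1]] = [[-3, 1], [-3, -1], [-2, -3]].

W = [[-3, 1], [-3, -1], [-2, -3]]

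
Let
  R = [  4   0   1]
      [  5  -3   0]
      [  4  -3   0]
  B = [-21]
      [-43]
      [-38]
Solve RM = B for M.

Since R multiplies M on the left, M = R⁻¹B.
det R = -3, so R⁻¹ = [[0, 1, -1], [0, 4/3, -5/3], [1, -4, 4]].
M = R⁻¹B = [[0, 1, -1], [0, 4/3, -5/3], [1, -4, 4]] · [[-21], [-43], [-38]] = [[-5], [6], [-1]].

M = [[-5], [6], [-1]]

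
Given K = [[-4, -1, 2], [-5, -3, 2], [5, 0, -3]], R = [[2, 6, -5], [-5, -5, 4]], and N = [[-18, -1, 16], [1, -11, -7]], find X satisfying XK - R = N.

XK = N + R = [[-16, 5, 11], [-4, -16, -3]].
K is on the right of X, so right-multiply by K⁻¹: X = (N + R)K⁻¹.
det K = -1; the adjugate gives K⁻¹ = [[-9, 3, -4], [5, -2, 2], [-15, 5, -7]].
X = (N + R)K⁻¹ = [[4, -3, -3], [1, 5, 5]].

X = [[4, -3, -3], [1, 5, 5]]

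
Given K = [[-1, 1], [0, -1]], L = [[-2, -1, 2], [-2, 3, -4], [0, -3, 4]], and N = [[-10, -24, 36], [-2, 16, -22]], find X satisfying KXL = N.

Left-multiply by K⁻¹ and right-multiply by L⁻¹: X = K⁻¹NL⁻¹.
det K = 1; the adjugate gives K⁻¹ = [[-1, -1], [0, -1]].
det L = 4, so L⁻¹ = [[0, -1/2, -1/2], [2, -2, -3], [3/2, -3/2, -2]].
K⁻¹N = [[12, 8, -14], [2, -16, 22]].
X = (K⁻¹N)L⁻¹ = [[-5, -1, -2], [1, -2, 3]].

X = [[-5, -1, -2], [1, -2, 3]]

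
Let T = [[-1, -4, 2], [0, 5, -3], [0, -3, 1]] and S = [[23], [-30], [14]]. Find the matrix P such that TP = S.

P = [[-1], [-3], [5]]

T is on the left of P, so left-multiply by T⁻¹: P = T⁻¹S.
det T = 4, so T⁻¹ = [[-1, -1/2, 1/2], [0, -1/4, -3/4], [0, -3/4, -5/4]].
P = T⁻¹S = [[-1, -1/2, 1/2], [0, -1/4, -3/4], [0, -3/4, -5/4]] · [[23], [-30], [14]] = [[-1], [-3], [5]].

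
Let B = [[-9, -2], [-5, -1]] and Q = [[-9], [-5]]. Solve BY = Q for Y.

Y = [[1], [0]]

Since B multiplies Y on the left, Y = B⁻¹Q.
B has determinant -1; B⁻¹ = [[1, -2], [-5, 9]].
Y = B⁻¹Q = [[1, -2], [-5, 9]] · [[-9], [-5]] = [[1], [0]].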